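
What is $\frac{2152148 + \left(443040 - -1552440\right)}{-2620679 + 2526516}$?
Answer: $- \frac{4147628}{94163} \approx -44.047$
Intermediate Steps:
$\frac{2152148 + \left(443040 - -1552440\right)}{-2620679 + 2526516} = \frac{2152148 + \left(443040 + 1552440\right)}{-94163} = \left(2152148 + 1995480\right) \left(- \frac{1}{94163}\right) = 4147628 \left(- \frac{1}{94163}\right) = - \frac{4147628}{94163}$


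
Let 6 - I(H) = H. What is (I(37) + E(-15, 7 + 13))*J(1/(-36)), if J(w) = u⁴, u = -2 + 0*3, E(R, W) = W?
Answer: -176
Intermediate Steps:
I(H) = 6 - H
u = -2 (u = -2 + 0 = -2)
J(w) = 16 (J(w) = (-2)⁴ = 16)
(I(37) + E(-15, 7 + 13))*J(1/(-36)) = ((6 - 1*37) + (7 + 13))*16 = ((6 - 37) + 20)*16 = (-31 + 20)*16 = -11*16 = -176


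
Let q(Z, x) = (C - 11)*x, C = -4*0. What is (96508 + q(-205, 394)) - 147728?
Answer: -55554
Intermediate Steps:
C = 0
q(Z, x) = -11*x (q(Z, x) = (0 - 11)*x = -11*x)
(96508 + q(-205, 394)) - 147728 = (96508 - 11*394) - 147728 = (96508 - 4334) - 147728 = 92174 - 147728 = -55554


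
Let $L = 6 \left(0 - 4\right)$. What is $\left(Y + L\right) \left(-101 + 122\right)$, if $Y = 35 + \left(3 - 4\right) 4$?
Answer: $147$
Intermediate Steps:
$L = -24$ ($L = 6 \left(-4\right) = -24$)
$Y = 31$ ($Y = 35 - 4 = 31$)
$\left(Y + L\right) \left(-101 + 122\right) = \left(31 - 24\right) \left(-101 + 122\right) = 7 \cdot 21 = 147$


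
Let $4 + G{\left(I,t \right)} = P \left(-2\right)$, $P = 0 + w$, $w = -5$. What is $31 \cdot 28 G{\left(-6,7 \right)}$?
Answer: $5208$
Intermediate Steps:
$P = -5$ ($P = 0 - 5 = -5$)
$G{\left(I,t \right)} = 6$ ($G{\left(I,t \right)} = -4 - -10 = -4 + 10 = 6$)
$31 \cdot 28 G{\left(-6,7 \right)} = 31 \cdot 28 \cdot 6 = 868 \cdot 6 = 5208$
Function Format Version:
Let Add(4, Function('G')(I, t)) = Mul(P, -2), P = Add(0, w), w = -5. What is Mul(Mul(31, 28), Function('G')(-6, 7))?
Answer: 5208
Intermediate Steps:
P = -5 (P = Add(0, -5) = -5)
Function('G')(I, t) = 6 (Function('G')(I, t) = Add(-4, Mul(-5, -2)) = Add(-4, 10) = 6)
Mul(Mul(31, 28), Function('G')(-6, 7)) = Mul(Mul(31, 28), 6) = Mul(868, 6) = 5208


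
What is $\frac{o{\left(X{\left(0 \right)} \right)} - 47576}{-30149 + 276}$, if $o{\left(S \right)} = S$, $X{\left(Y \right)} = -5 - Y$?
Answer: $\frac{47581}{29873} \approx 1.5928$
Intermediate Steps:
$\frac{o{\left(X{\left(0 \right)} \right)} - 47576}{-30149 + 276} = \frac{\left(-5 - 0\right) - 47576}{-30149 + 276} = \frac{\left(-5 + 0\right) - 47576}{-29873} = \left(-5 - 47576\right) \left(- \frac{1}{29873}\right) = \left(-47581\right) \left(- \frac{1}{29873}\right) = \frac{47581}{29873}$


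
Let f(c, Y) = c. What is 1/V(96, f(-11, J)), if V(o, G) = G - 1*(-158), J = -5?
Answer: 1/147 ≈ 0.0068027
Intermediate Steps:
V(o, G) = 158 + G (V(o, G) = G + 158 = 158 + G)
1/V(96, f(-11, J)) = 1/(158 - 11) = 1/147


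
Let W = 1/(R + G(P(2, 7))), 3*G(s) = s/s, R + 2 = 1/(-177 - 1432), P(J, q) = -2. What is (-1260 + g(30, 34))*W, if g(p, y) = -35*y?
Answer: 5913075/4024 ≈ 1469.5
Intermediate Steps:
R = -3219/1609 (R = -2 + 1/(-177 - 1432) = -2 + 1/(-1609) = -2 - 1/1609 = -3219/1609 ≈ -2.0006)
G(s) = 1/3 (G(s) = (s/s)/3 = (1/3)*1 = 1/3)
W = -4827/8048 (W = 1/(-3219/1609 + 1/3) = 1/(-8048/4827) = -4827/8048 ≈ -0.59978)
(-1260 + g(30, 34))*W = (-1260 - 35*34)*(-4827/8048) = (-1260 - 1190)*(-4827/8048) = -2450*(-4827/8048) = 5913075/4024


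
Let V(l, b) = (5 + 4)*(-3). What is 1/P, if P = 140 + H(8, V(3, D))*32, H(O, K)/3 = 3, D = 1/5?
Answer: 1/428 ≈ 0.0023364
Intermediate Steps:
D = 1/5 ≈ 0.20000
V(l, b) = -27 (V(l, b) = 9*(-3) = -27)
H(O, K) = 9 (H(O, K) = 3*3 = 9)
P = 428 (P = 140 + 9*32 = 140 + 288 = 428)
1/P = 1/428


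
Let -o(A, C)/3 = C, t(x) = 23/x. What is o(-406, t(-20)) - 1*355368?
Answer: -7107291/20 ≈ -3.5536e+5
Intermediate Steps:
o(A, C) = -3*C
o(-406, t(-20)) - 1*355368 = -69/(-20) - 1*355368 = -69*(-1)/20 - 355368 = -3*(-23/20) - 355368 = 69/20 - 355368 = -7107291/20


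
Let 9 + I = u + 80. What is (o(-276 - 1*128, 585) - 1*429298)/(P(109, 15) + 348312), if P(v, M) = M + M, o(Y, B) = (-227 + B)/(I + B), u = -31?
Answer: -44718482/36285625 ≈ -1.2324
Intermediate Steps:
I = 40 (I = -9 + (-31 + 80) = -9 + 49 = 40)
o(Y, B) = (-227 + B)/(40 + B)
P(v, M) = 2*M
(o(-276 - 1*128, 585) - 1*429298)/(P(109, 15) + 348312) = ((-227 + 585)/(40 + 585) - 1*429298)/(2*15 + 348312) = (358/625 - 429298)/(30 + 348312) = ((1/625)*358 - 429298)/348342 = (358/625 - 429298)*(1/348342) = -268310892/625*1/348342 = -44718482/36285625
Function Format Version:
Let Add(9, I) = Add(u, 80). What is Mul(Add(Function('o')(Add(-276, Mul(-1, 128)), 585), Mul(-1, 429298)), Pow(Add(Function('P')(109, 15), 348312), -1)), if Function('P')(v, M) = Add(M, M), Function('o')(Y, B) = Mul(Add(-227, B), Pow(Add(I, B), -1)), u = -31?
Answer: Rational(-44718482, 36285625) ≈ -1.2324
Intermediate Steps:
I = 40 (I = Add(-9, Add(-31, 80)) = Add(-9, 49) = 40)
Function('o')(Y, B) = Mul(Pow(Add(40, B), -1), Add(-227, B)) (Function('o')(Y, B) = Mul(Add(-227, B), Pow(Add(40, B), -1)) = Mul(Pow(Add(40, B), -1), Add(-227, B)))
Function('P')(v, M) = Mul(2, M)
Mul(Add(Function('o')(Add(-276, Mul(-1, 128)), 585), Mul(-1, 429298)), Pow(Add(Function('P')(109, 15), 348312), -1)) = Mul(Add(Mul(Pow(Add(40, 585), -1), Add(-227, 585)), Mul(-1, 429298)), Pow(Add(Mul(2, 15), 348312), -1)) = Mul(Add(Mul(Pow(625, -1), 358), -429298), Pow(Add(30, 348312), -1)) = Mul(Add(Mul(Rational(1, 625), 358), -429298), Pow(348342, -1)) = Mul(Add(Rational(358, 625), -429298), Rational(1, 348342)) = Mul(Rational(-268310892, 625), Rational(1, 348342)) = Rational(-44718482, 36285625)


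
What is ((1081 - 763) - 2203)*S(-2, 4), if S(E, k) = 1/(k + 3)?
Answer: -1885/7 ≈ -269.29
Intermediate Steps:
S(E, k) = 1/(3 + k)
((1081 - 763) - 2203)*S(-2, 4) = ((1081 - 763) - 2203)/(3 + 4) = (318 - 2203)/7 = -1885*⅐ = -1885/7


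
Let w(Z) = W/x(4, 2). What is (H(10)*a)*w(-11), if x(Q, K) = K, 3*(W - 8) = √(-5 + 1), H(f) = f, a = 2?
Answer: 80 + 20*I/3 ≈ 80.0 + 6.6667*I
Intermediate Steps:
W = 8 + 2*I/3 (W = 8 + √(-5 + 1)/3 = 8 + √(-4)/3 = 8 + (2*I)/3 = 8 + 2*I/3 ≈ 8.0 + 0.66667*I)
w(Z) = 4 + I/3 (w(Z) = (8 + 2*I/3)/2 = (8 + 2*I/3)*(½) = 4 + I/3)
(H(10)*a)*w(-11) = (10*2)*(4 + I/3) = 20*(4 + I/3) = 80 + 20*I/3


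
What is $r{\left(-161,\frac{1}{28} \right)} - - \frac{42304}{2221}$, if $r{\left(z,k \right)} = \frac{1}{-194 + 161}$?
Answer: $\frac{1393811}{73293} \approx 19.017$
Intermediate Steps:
$r{\left(z,k \right)} = - \frac{1}{33}$ ($r{\left(z,k \right)} = \frac{1}{-33} = - \frac{1}{33}$)
$r{\left(-161,\frac{1}{28} \right)} - - \frac{42304}{2221} = - \frac{1}{33} - - \frac{42304}{2221} = - \frac{1}{33} + \frac{42304}{2221} = \frac{1393811}{73293}$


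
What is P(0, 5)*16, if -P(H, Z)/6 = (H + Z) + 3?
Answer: -768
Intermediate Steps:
P(H, Z) = -18 - 6*H - 6*Z (P(H, Z) = -6*((H + Z) + 3) = -6*(3 + H + Z) = -18 - 6*H - 6*Z)
P(0, 5)*16 = (-18 - 6*0 - 6*5)*16 = (-18 + 0 - 30)*16 = -48*16 = -768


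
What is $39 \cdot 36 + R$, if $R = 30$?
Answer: $1434$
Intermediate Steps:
$39 \cdot 36 + R = 39 \cdot 36 + 30 = 1404 + 30 = 1434$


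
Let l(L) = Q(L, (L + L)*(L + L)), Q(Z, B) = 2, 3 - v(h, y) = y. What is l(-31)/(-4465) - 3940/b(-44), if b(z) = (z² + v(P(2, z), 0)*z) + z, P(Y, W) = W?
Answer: -879781/392920 ≈ -2.2391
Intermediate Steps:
v(h, y) = 3 - y
l(L) = 2
b(z) = z² + 4*z (b(z) = (z² + (3 - 1*0)*z) + z = (z² + (3 + 0)*z) + z = (z² + 3*z) + z = z² + 4*z)
l(-31)/(-4465) - 3940/b(-44) = 2/(-4465) - 3940*(-1/(44*(4 - 44))) = 2*(-1/4465) - 3940/((-44*(-40))) = -2/4465 - 3940/1760 = -2/4465 - 3940*1/1760 = -2/4465 - 197/88 = -879781/392920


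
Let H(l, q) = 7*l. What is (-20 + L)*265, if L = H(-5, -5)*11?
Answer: -107325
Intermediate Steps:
L = -385 (L = (7*(-5))*11 = -35*11 = -385)
(-20 + L)*265 = (-20 - 385)*265 = -405*265 = -107325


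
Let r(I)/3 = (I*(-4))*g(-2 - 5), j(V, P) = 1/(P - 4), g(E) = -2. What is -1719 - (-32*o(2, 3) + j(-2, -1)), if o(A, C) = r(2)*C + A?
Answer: 14766/5 ≈ 2953.2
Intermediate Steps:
j(V, P) = 1/(-4 + P)
r(I) = 24*I (r(I) = 3*((I*(-4))*(-2)) = 3*(-4*I*(-2)) = 3*(8*I) = 24*I)
o(A, C) = A + 48*C (o(A, C) = (24*2)*C + A = 48*C + A = A + 48*C)
-1719 - (-32*o(2, 3) + j(-2, -1)) = -1719 - (-32*(2 + 48*3) + 1/(-4 - 1)) = -1719 - (-32*(2 + 144) + 1/(-5)) = -1719 - (-32*146 - 1/5) = -1719 - (-4672 - 1/5) = -1719 - 1*(-23361/5) = -1719 + 23361/5 = 14766/5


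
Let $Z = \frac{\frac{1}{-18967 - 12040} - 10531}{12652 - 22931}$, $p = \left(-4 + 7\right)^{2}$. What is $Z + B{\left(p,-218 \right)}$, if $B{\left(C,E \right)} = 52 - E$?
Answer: $\frac{86381192028}{318720953} \approx 271.02$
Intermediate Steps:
$p = 9$ ($p = 3^{2} = 9$)
$Z = \frac{326534718}{318720953}$ ($Z = \frac{\frac{1}{-31007} - 10531}{-10279} = \left(- \frac{1}{31007} - 10531\right) \left(- \frac{1}{10279}\right) = \left(- \frac{326534718}{31007}\right) \left(- \frac{1}{10279}\right) = \frac{326534718}{318720953} \approx 1.0245$)
$Z + B{\left(p,-218 \right)} = \frac{326534718}{318720953} + \left(52 - -218\right) = \frac{326534718}{318720953} + \left(52 + 218\right) = \frac{326534718}{318720953} + 270 = \frac{86381192028}{318720953}$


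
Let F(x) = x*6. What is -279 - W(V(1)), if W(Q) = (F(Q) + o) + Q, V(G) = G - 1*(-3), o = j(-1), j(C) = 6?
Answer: -313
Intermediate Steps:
o = 6
F(x) = 6*x
V(G) = 3 + G (V(G) = G + 3 = 3 + G)
W(Q) = 6 + 7*Q (W(Q) = (6*Q + 6) + Q = (6 + 6*Q) + Q = 6 + 7*Q)
-279 - W(V(1)) = -279 - (6 + 7*(3 + 1)) = -279 - (6 + 7*4) = -279 - (6 + 28) = -279 - 1*34 = -279 - 34 = -313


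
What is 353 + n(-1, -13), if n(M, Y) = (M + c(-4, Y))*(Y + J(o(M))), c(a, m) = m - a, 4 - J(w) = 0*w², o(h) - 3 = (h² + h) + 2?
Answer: 443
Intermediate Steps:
o(h) = 5 + h + h² (o(h) = 3 + ((h² + h) + 2) = 3 + ((h + h²) + 2) = 3 + (2 + h + h²) = 5 + h + h²)
J(w) = 4 (J(w) = 4 - 0*w² = 4 - 1*0 = 4 + 0 = 4)
n(M, Y) = (4 + Y)*(4 + M + Y) (n(M, Y) = (M + (Y - 1*(-4)))*(Y + 4) = (M + (Y + 4))*(4 + Y) = (M + (4 + Y))*(4 + Y) = (4 + M + Y)*(4 + Y) = (4 + Y)*(4 + M + Y))
353 + n(-1, -13) = 353 + (16 + (-13)² + 4*(-1) + 8*(-13) - 1*(-13)) = 353 + (16 + 169 - 4 - 104 + 13) = 353 + 90 = 443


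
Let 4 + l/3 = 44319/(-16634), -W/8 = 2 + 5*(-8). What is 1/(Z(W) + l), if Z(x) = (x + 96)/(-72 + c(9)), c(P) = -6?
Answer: -648726/16296835 ≈ -0.039807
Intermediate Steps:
W = 304 (W = -8*(2 + 5*(-8)) = -8*(2 - 40) = -8*(-38) = 304)
Z(x) = -16/13 - x/78 (Z(x) = (x + 96)/(-72 - 6) = (96 + x)/(-78) = (96 + x)*(-1/78) = -16/13 - x/78)
l = -332565/16634 (l = -12 + 3*(44319/(-16634)) = -12 + 3*(44319*(-1/16634)) = -12 + 3*(-44319/16634) = -12 - 132957/16634 = -332565/16634 ≈ -19.993)
1/(Z(W) + l) = 1/((-16/13 - 1/78*304) - 332565/16634) = 1/((-16/13 - 152/39) - 332565/16634) = 1/(-200/39 - 332565/16634) = 1/(-16296835/648726) = -648726/16296835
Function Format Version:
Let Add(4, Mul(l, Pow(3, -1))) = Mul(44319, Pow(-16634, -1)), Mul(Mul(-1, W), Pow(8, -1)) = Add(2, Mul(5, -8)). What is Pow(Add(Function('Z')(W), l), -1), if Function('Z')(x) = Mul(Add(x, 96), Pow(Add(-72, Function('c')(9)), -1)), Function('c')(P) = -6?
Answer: Rational(-648726, 16296835) ≈ -0.039807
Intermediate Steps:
W = 304 (W = Mul(-8, Add(2, Mul(5, -8))) = Mul(-8, Add(2, -40)) = Mul(-8, -38) = 304)
Function('Z')(x) = Add(Rational(-16, 13), Mul(Rational(-1, 78), x)) (Function('Z')(x) = Mul(Add(x, 96), Pow(Add(-72, -6), -1)) = Mul(Add(96, x), Pow(-78, -1)) = Mul(Add(96, x), Rational(-1, 78)) = Add(Rational(-16, 13), Mul(Rational(-1, 78), x)))
l = Rational(-332565, 16634) (l = Add(-12, Mul(3, Mul(44319, Pow(-16634, -1)))) = Add(-12, Mul(3, Mul(44319, Rational(-1, 16634)))) = Add(-12, Mul(3, Rational(-44319, 16634))) = Add(-12, Rational(-132957, 16634)) = Rational(-332565, 16634) ≈ -19.993)
Pow(Add(Function('Z')(W), l), -1) = Pow(Add(Add(Rational(-16, 13), Mul(Rational(-1, 78), 304)), Rational(-332565, 16634)), -1) = Pow(Add(Add(Rational(-16, 13), Rational(-152, 39)), Rational(-332565, 16634)), -1) = Pow(Add(Rational(-200, 39), Rational(-332565, 16634)), -1) = Pow(Rational(-16296835, 648726), -1) = Rational(-648726, 16296835)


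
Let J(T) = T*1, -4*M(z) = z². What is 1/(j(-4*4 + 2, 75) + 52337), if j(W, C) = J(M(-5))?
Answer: 4/209323 ≈ 1.9109e-5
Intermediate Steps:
M(z) = -z²/4
J(T) = T
j(W, C) = -25/4 (j(W, C) = -¼*(-5)² = -¼*25 = -25/4)
1/(j(-4*4 + 2, 75) + 52337) = 1/(-25/4 + 52337) = 1/(209323/4) = 4/209323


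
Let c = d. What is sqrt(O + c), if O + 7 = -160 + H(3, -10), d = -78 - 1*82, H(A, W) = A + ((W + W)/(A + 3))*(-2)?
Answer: 2*I*sqrt(714)/3 ≈ 17.814*I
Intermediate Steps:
H(A, W) = A - 4*W/(3 + A) (H(A, W) = A + ((2*W)/(3 + A))*(-2) = A + (2*W/(3 + A))*(-2) = A - 4*W/(3 + A))
d = -160 (d = -78 - 82 = -160)
O = -472/3 (O = -7 + (-160 + (3**2 - 4*(-10) + 3*3)/(3 + 3)) = -7 + (-160 + (9 + 40 + 9)/6) = -7 + (-160 + (1/6)*58) = -7 + (-160 + 29/3) = -7 - 451/3 = -472/3 ≈ -157.33)
c = -160
sqrt(O + c) = sqrt(-472/3 - 160) = sqrt(-952/3) = 2*I*sqrt(714)/3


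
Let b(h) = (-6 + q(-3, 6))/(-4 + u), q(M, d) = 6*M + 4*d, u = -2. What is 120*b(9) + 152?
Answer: 152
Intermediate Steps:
q(M, d) = 4*d + 6*M
b(h) = 0 (b(h) = (-6 + (4*6 + 6*(-3)))/(-4 - 2) = (-6 + (24 - 18))/(-6) = (-6 + 6)*(-⅙) = 0*(-⅙) = 0)
120*b(9) + 152 = 120*0 + 152 = 0 + 152 = 152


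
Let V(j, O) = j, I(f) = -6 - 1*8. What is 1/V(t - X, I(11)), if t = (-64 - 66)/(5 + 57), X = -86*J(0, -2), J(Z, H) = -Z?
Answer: -31/65 ≈ -0.47692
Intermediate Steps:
I(f) = -14 (I(f) = -6 - 8 = -14)
X = 0 (X = -(-86)*0 = -86*0 = 0)
t = -65/31 (t = -130/62 = -130*1/62 = -65/31 ≈ -2.0968)
1/V(t - X, I(11)) = 1/(-65/31 - 1*0) = 1/(-65/31 + 0) = 1/(-65/31) = -31/65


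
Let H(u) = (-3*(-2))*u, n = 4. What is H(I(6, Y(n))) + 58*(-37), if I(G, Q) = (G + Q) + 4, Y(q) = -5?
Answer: -2116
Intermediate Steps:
I(G, Q) = 4 + G + Q
H(u) = 6*u
H(I(6, Y(n))) + 58*(-37) = 6*(4 + 6 - 5) + 58*(-37) = 6*5 - 2146 = 30 - 2146 = -2116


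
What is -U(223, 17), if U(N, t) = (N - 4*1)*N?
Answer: -48837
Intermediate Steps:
U(N, t) = N*(-4 + N) (U(N, t) = (N - 4)*N = (-4 + N)*N = N*(-4 + N))
-U(223, 17) = -223*(-4 + 223) = -223*219 = -1*48837 = -48837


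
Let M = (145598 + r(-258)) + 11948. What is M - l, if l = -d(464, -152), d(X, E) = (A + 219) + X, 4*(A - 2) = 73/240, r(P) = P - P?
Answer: 151901833/960 ≈ 1.5823e+5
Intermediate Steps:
r(P) = 0
A = 1993/960 (A = 2 + (73/240)/4 = 2 + (73*(1/240))/4 = 2 + (¼)*(73/240) = 2 + 73/960 = 1993/960 ≈ 2.0760)
d(X, E) = 212233/960 + X (d(X, E) = (1993/960 + 219) + X = 212233/960 + X)
M = 157546 (M = (145598 + 0) + 11948 = 145598 + 11948 = 157546)
l = -657673/960 (l = -(212233/960 + 464) = -1*657673/960 = -657673/960 ≈ -685.08)
M - l = 157546 - 1*(-657673/960) = 157546 + 657673/960 = 151901833/960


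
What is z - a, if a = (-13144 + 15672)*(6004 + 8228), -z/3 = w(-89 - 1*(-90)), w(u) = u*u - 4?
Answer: -35978487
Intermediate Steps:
w(u) = -4 + u² (w(u) = u² - 4 = -4 + u²)
z = 9 (z = -3*(-4 + (-89 - 1*(-90))²) = -3*(-4 + (-89 + 90)²) = -3*(-4 + 1²) = -3*(-4 + 1) = -3*(-3) = 9)
a = 35978496 (a = 2528*14232 = 35978496)
z - a = 9 - 1*35978496 = 9 - 35978496 = -35978487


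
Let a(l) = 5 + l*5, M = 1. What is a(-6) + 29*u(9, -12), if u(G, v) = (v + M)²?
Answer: 3484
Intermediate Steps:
a(l) = 5 + 5*l
u(G, v) = (1 + v)² (u(G, v) = (v + 1)² = (1 + v)²)
a(-6) + 29*u(9, -12) = (5 + 5*(-6)) + 29*(1 - 12)² = (5 - 30) + 29*(-11)² = -25 + 29*121 = -25 + 3509 = 3484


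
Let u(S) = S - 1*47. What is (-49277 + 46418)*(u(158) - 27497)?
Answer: 78296574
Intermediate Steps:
u(S) = -47 + S (u(S) = S - 47 = -47 + S)
(-49277 + 46418)*(u(158) - 27497) = (-49277 + 46418)*((-47 + 158) - 27497) = -2859*(111 - 27497) = -2859*(-27386) = 78296574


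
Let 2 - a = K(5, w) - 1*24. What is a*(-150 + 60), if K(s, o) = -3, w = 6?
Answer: -2610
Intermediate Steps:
a = 29 (a = 2 - (-3 - 1*24) = 2 - (-3 - 24) = 2 - 1*(-27) = 2 + 27 = 29)
a*(-150 + 60) = 29*(-150 + 60) = 29*(-90) = -2610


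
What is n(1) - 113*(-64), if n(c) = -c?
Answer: 7231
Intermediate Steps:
n(1) - 113*(-64) = -1*1 - 113*(-64) = -1 + 7232 = 7231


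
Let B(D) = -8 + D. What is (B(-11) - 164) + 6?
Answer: -177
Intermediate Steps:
(B(-11) - 164) + 6 = ((-8 - 11) - 164) + 6 = (-19 - 164) + 6 = -183 + 6 = -177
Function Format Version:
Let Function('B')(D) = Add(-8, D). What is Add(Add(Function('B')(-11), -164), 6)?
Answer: -177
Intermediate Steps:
Add(Add(Function('B')(-11), -164), 6) = Add(Add(Add(-8, -11), -164), 6) = Add(Add(-19, -164), 6) = Add(-183, 6) = -177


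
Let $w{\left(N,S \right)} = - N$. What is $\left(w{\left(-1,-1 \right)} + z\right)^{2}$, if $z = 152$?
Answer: $23409$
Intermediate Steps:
$\left(w{\left(-1,-1 \right)} + z\right)^{2} = \left(\left(-1\right) \left(-1\right) + 152\right)^{2} = \left(1 + 152\right)^{2} = 153^{2} = 23409$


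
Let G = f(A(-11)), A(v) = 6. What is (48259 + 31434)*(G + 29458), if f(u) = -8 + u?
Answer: 2347437008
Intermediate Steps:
G = -2 (G = -8 + 6 = -2)
(48259 + 31434)*(G + 29458) = (48259 + 31434)*(-2 + 29458) = 79693*29456 = 2347437008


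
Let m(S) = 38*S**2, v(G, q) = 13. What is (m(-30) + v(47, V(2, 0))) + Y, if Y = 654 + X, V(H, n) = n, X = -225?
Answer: 34642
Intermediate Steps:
Y = 429 (Y = 654 - 225 = 429)
(m(-30) + v(47, V(2, 0))) + Y = (38*(-30)**2 + 13) + 429 = (38*900 + 13) + 429 = (34200 + 13) + 429 = 34213 + 429 = 34642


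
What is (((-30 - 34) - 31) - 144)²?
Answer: 57121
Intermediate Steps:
(((-30 - 34) - 31) - 144)² = ((-64 - 31) - 144)² = (-95 - 144)² = (-239)² = 57121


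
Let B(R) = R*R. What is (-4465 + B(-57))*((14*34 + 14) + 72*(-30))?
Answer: 2030720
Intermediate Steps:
B(R) = R²
(-4465 + B(-57))*((14*34 + 14) + 72*(-30)) = (-4465 + (-57)²)*((14*34 + 14) + 72*(-30)) = (-4465 + 3249)*((476 + 14) - 2160) = -1216*(490 - 2160) = -1216*(-1670) = 2030720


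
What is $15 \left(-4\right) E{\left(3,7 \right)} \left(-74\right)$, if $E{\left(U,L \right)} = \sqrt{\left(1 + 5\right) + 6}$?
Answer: $8880 \sqrt{3} \approx 15381.0$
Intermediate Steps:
$E{\left(U,L \right)} = 2 \sqrt{3}$ ($E{\left(U,L \right)} = \sqrt{6 + 6} = \sqrt{12} = 2 \sqrt{3}$)
$15 \left(-4\right) E{\left(3,7 \right)} \left(-74\right) = 15 \left(-4\right) 2 \sqrt{3} \left(-74\right) = - 60 \cdot 2 \sqrt{3} \left(-74\right) = - 120 \sqrt{3} \left(-74\right) = 8880 \sqrt{3}$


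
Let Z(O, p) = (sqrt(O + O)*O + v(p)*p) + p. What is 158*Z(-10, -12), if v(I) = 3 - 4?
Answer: -3160*I*sqrt(5) ≈ -7066.0*I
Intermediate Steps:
v(I) = -1
Z(O, p) = sqrt(2)*O**(3/2) (Z(O, p) = (sqrt(O + O)*O - p) + p = (sqrt(2*O)*O - p) + p = ((sqrt(2)*sqrt(O))*O - p) + p = (sqrt(2)*O**(3/2) - p) + p = (-p + sqrt(2)*O**(3/2)) + p = sqrt(2)*O**(3/2))
158*Z(-10, -12) = 158*(sqrt(2)*(-10)**(3/2)) = 158*(sqrt(2)*(-10*I*sqrt(10))) = 158*(-20*I*sqrt(5)) = -3160*I*sqrt(5)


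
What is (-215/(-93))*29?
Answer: 6235/93 ≈ 67.043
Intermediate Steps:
(-215/(-93))*29 = -1/93*(-215)*29 = (215/93)*29 = 6235/93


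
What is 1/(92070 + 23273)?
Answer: 1/115343 ≈ 8.6698e-6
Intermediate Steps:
1/(92070 + 23273) = 1/115343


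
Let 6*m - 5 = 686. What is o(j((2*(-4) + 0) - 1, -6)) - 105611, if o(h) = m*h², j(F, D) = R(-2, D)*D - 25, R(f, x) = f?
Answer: -516887/6 ≈ -86148.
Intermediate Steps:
m = 691/6 (m = ⅚ + (⅙)*686 = ⅚ + 343/3 = 691/6 ≈ 115.17)
j(F, D) = -25 - 2*D (j(F, D) = -2*D - 25 = -25 - 2*D)
o(h) = 691*h²/6
o(j((2*(-4) + 0) - 1, -6)) - 105611 = 691*(-25 - 2*(-6))²/6 - 105611 = 691*(-25 + 12)²/6 - 105611 = (691/6)*(-13)² - 105611 = (691/6)*169 - 105611 = 116779/6 - 105611 = -516887/6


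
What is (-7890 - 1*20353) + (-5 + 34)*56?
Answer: -26619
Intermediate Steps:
(-7890 - 1*20353) + (-5 + 34)*56 = (-7890 - 20353) + 29*56 = -28243 + 1624 = -26619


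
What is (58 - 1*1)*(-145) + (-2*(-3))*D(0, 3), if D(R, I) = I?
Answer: -8247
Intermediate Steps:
(58 - 1*1)*(-145) + (-2*(-3))*D(0, 3) = (58 - 1*1)*(-145) - 2*(-3)*3 = (58 - 1)*(-145) + 6*3 = 57*(-145) + 18 = -8265 + 18 = -8247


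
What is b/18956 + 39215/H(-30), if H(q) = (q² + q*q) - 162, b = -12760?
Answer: 25802095/1108926 ≈ 23.268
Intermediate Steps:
H(q) = -162 + 2*q² (H(q) = (q² + q²) - 162 = 2*q² - 162 = -162 + 2*q²)
b/18956 + 39215/H(-30) = -12760/18956 + 39215/(-162 + 2*(-30)²) = -12760*1/18956 + 39215/(-162 + 2*900) = -3190/4739 + 39215/(-162 + 1800) = -3190/4739 + 39215/1638 = 25802095/1108926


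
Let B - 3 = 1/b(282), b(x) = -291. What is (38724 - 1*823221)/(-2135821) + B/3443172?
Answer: 196509717710189/535003431921423 ≈ 0.36731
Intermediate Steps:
B = 872/291 (B = 3 + 1/(-291) = 3 - 1/291 = 872/291 ≈ 2.9966)
(38724 - 1*823221)/(-2135821) + B/3443172 = (38724 - 1*823221)/(-2135821) + (872/291)/3443172 = (38724 - 823221)*(-1/2135821) + (872/291)*(1/3443172) = -784497*(-1/2135821) + 218/250490763 = 784497/2135821 + 218/250490763 = 196509717710189/535003431921423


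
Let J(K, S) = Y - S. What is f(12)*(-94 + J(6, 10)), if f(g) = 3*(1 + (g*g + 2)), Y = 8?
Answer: -42336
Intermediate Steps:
J(K, S) = 8 - S
f(g) = 9 + 3*g**2 (f(g) = 3*(1 + (g**2 + 2)) = 3*(1 + (2 + g**2)) = 3*(3 + g**2) = 9 + 3*g**2)
f(12)*(-94 + J(6, 10)) = (9 + 3*12**2)*(-94 + (8 - 1*10)) = (9 + 3*144)*(-94 + (8 - 10)) = (9 + 432)*(-94 - 2) = 441*(-96) = -42336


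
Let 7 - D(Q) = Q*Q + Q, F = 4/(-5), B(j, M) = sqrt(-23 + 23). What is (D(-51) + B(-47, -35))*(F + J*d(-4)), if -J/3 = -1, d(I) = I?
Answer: 162752/5 ≈ 32550.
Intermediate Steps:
J = 3 (J = -3*(-1) = 3)
B(j, M) = 0 (B(j, M) = sqrt(0) = 0)
F = -4/5 (F = 4*(-1/5) = -4/5 ≈ -0.80000)
D(Q) = 7 - Q - Q**2 (D(Q) = 7 - (Q*Q + Q) = 7 - (Q**2 + Q) = 7 - (Q + Q**2) = 7 + (-Q - Q**2) = 7 - Q - Q**2)
(D(-51) + B(-47, -35))*(F + J*d(-4)) = ((7 - 1*(-51) - 1*(-51)**2) + 0)*(-4/5 + 3*(-4)) = ((7 + 51 - 1*2601) + 0)*(-4/5 - 12) = ((7 + 51 - 2601) + 0)*(-64/5) = (-2543 + 0)*(-64/5) = -2543*(-64/5) = 162752/5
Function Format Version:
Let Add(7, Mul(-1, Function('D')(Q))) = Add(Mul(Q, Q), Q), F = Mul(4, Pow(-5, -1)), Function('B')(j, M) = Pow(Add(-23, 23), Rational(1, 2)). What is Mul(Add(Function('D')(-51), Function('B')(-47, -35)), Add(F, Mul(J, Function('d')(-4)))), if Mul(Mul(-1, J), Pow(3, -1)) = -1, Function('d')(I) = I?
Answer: Rational(162752, 5) ≈ 32550.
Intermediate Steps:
J = 3 (J = Mul(-3, -1) = 3)
Function('B')(j, M) = 0 (Function('B')(j, M) = Pow(0, Rational(1, 2)) = 0)
F = Rational(-4, 5) (F = Mul(4, Rational(-1, 5)) = Rational(-4, 5) ≈ -0.80000)
Function('D')(Q) = Add(7, Mul(-1, Q), Mul(-1, Pow(Q, 2))) (Function('D')(Q) = Add(7, Mul(-1, Add(Mul(Q, Q), Q))) = Add(7, Mul(-1, Add(Pow(Q, 2), Q))) = Add(7, Mul(-1, Add(Q, Pow(Q, 2)))) = Add(7, Add(Mul(-1, Q), Mul(-1, Pow(Q, 2)))) = Add(7, Mul(-1, Q), Mul(-1, Pow(Q, 2))))
Mul(Add(Function('D')(-51), Function('B')(-47, -35)), Add(F, Mul(J, Function('d')(-4)))) = Mul(Add(Add(7, Mul(-1, -51), Mul(-1, Pow(-51, 2))), 0), Add(Rational(-4, 5), Mul(3, -4))) = Mul(Add(Add(7, 51, Mul(-1, 2601)), 0), Add(Rational(-4, 5), -12)) = Mul(Add(Add(7, 51, -2601), 0), Rational(-64, 5)) = Mul(Add(-2543, 0), Rational(-64, 5)) = Mul(-2543, Rational(-64, 5)) = Rational(162752, 5)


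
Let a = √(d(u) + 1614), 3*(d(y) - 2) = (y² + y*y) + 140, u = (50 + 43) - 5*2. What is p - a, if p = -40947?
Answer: -40947 - √56298/3 ≈ -41026.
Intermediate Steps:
u = 83 (u = 93 - 10 = 83)
d(y) = 146/3 + 2*y²/3 (d(y) = 2 + ((y² + y*y) + 140)/3 = 2 + ((y² + y²) + 140)/3 = 2 + (2*y² + 140)/3 = 2 + (140 + 2*y²)/3 = 2 + (140/3 + 2*y²/3) = 146/3 + 2*y²/3)
a = √56298/3 (a = √((146/3 + (⅔)*83²) + 1614) = √((146/3 + (⅔)*6889) + 1614) = √((146/3 + 13778/3) + 1614) = √(13924/3 + 1614) = √(18766/3) = √56298/3 ≈ 79.091)
p - a = -40947 - √56298/3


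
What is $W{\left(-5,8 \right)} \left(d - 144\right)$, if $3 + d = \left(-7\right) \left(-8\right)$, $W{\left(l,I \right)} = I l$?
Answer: $3640$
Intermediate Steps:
$d = 53$ ($d = -3 - -56 = -3 + 56 = 53$)
$W{\left(-5,8 \right)} \left(d - 144\right) = 8 \left(-5\right) \left(53 - 144\right) = \left(-40\right) \left(-91\right) = 3640$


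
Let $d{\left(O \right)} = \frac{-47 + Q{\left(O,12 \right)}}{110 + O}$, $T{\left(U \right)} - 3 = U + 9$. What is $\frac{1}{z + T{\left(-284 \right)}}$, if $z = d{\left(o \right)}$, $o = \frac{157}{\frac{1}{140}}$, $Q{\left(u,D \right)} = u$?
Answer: $- \frac{22090}{5986547} \approx -0.0036899$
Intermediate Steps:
$T{\left(U \right)} = 12 + U$ ($T{\left(U \right)} = 3 + \left(U + 9\right) = 3 + \left(9 + U\right) = 12 + U$)
$o = 21980$ ($o = 157 \frac{1}{\frac{1}{140}} = 157 \cdot 140 = 21980$)
$d{\left(O \right)} = \frac{-47 + O}{110 + O}$
$z = \frac{21933}{22090}$ ($z = \frac{-47 + 21980}{110 + 21980} = \frac{1}{22090} \cdot 21933 = \frac{21933}{22090} \approx 0.99289$)
$\frac{1}{z + T{\left(-284 \right)}} = \frac{1}{\frac{21933}{22090} + \left(12 - 284\right)} = \frac{1}{\frac{21933}{22090} - 272} = \frac{1}{- \frac{5986547}{22090}} = - \frac{22090}{5986547}$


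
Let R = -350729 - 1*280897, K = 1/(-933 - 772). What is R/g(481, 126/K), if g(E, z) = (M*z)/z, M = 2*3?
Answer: -105271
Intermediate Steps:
K = -1/1705 (K = 1/(-1705) = -1/1705 ≈ -0.00058651)
M = 6
R = -631626 (R = -350729 - 280897 = -631626)
g(E, z) = 6 (g(E, z) = (6*z)/z = 6)
R/g(481, 126/K) = -631626/6 = -631626*1/6 = -105271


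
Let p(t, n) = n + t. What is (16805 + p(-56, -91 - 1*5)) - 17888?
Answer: -1235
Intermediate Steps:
(16805 + p(-56, -91 - 1*5)) - 17888 = (16805 + ((-91 - 1*5) - 56)) - 17888 = (16805 + ((-91 - 5) - 56)) - 17888 = (16805 + (-96 - 56)) - 17888 = (16805 - 152) - 17888 = 16653 - 17888 = -1235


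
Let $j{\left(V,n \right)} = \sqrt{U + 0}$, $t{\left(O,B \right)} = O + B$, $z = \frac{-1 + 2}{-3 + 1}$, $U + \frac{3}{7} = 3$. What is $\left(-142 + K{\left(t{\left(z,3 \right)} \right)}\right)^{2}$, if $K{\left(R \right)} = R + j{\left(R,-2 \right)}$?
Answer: $\frac{544959}{28} - \frac{837 \sqrt{14}}{7} \approx 19015.0$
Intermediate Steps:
$U = \frac{18}{7}$ ($U = - \frac{3}{7} + 3 = \frac{18}{7} \approx 2.5714$)
$z = - \frac{1}{2}$ ($z = 1 \frac{1}{-2} = 1 \left(- \frac{1}{2}\right) = - \frac{1}{2} \approx -0.5$)
$t{\left(O,B \right)} = B + O$
$j{\left(V,n \right)} = \frac{3 \sqrt{14}}{7}$ ($j{\left(V,n \right)} = \sqrt{\frac{18}{7} + 0} = \sqrt{\frac{18}{7}} = \frac{3 \sqrt{14}}{7}$)
$K{\left(R \right)} = R + \frac{3 \sqrt{14}}{7}$
$\left(-142 + K{\left(t{\left(z,3 \right)} \right)}\right)^{2} = \left(-142 + \left(\left(3 - \frac{1}{2}\right) + \frac{3 \sqrt{14}}{7}\right)\right)^{2} = \left(-142 + \left(\frac{5}{2} + \frac{3 \sqrt{14}}{7}\right)\right)^{2} = \left(- \frac{279}{2} + \frac{3 \sqrt{14}}{7}\right)^{2}$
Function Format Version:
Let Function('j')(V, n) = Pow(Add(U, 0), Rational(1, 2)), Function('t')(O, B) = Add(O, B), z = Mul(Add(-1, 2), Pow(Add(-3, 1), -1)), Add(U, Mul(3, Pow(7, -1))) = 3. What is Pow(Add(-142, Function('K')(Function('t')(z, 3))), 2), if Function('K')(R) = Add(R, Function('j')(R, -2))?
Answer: Add(Rational(544959, 28), Mul(Rational(-837, 7), Pow(14, Rational(1, 2)))) ≈ 19015.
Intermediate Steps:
U = Rational(18, 7) (U = Add(Rational(-3, 7), 3) = Rational(18, 7) ≈ 2.5714)
z = Rational(-1, 2) (z = Mul(1, Pow(-2, -1)) = Mul(1, Rational(-1, 2)) = Rational(-1, 2) ≈ -0.50000)
Function('t')(O, B) = Add(B, O)
Function('j')(V, n) = Mul(Rational(3, 7), Pow(14, Rational(1, 2))) (Function('j')(V, n) = Pow(Add(Rational(18, 7), 0), Rational(1, 2)) = Pow(Rational(18, 7), Rational(1, 2)) = Mul(Rational(3, 7), Pow(14, Rational(1, 2))))
Function('K')(R) = Add(R, Mul(Rational(3, 7), Pow(14, Rational(1, 2))))
Pow(Add(-142, Function('K')(Function('t')(z, 3))), 2) = Pow(Add(-142, Add(Add(3, Rational(-1, 2)), Mul(Rational(3, 7), Pow(14, Rational(1, 2))))), 2) = Pow(Add(-142, Add(Rational(5, 2), Mul(Rational(3, 7), Pow(14, Rational(1, 2))))), 2) = Pow(Add(Rational(-279, 2), Mul(Rational(3, 7), Pow(14, Rational(1, 2)))), 2)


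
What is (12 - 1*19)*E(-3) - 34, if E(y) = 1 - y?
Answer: -62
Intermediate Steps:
(12 - 1*19)*E(-3) - 34 = (12 - 1*19)*(1 - 1*(-3)) - 34 = (12 - 19)*(1 + 3) - 34 = -7*4 - 34 = -28 - 34 = -62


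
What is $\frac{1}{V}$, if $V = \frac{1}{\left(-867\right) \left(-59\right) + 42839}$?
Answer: $93992$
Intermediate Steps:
$V = \frac{1}{93992}$ ($V = \frac{1}{51153 + 42839} = \frac{1}{93992} \approx 1.0639 \cdot 10^{-5}$)
$\frac{1}{V} = \frac{1}{\frac{1}{93992}} = 93992$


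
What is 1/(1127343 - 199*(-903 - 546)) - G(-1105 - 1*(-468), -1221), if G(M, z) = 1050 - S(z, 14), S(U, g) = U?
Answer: -3215041073/1415694 ≈ -2271.0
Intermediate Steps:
G(M, z) = 1050 - z
1/(1127343 - 199*(-903 - 546)) - G(-1105 - 1*(-468), -1221) = 1/(1127343 - 199*(-903 - 546)) - (1050 - 1*(-1221)) = 1/(1127343 - 199*(-1449)) - (1050 + 1221) = 1/(1127343 + 288351) - 1*2271 = 1/1415694 - 2271 = -3215041073/1415694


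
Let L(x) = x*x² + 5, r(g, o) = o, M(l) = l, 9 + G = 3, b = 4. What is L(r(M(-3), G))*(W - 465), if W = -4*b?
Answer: 101491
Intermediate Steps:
G = -6 (G = -9 + 3 = -6)
L(x) = 5 + x³ (L(x) = x³ + 5 = 5 + x³)
W = -16 (W = -4*4 = -16)
L(r(M(-3), G))*(W - 465) = (5 + (-6)³)*(-16 - 465) = (5 - 216)*(-481) = -211*(-481) = 101491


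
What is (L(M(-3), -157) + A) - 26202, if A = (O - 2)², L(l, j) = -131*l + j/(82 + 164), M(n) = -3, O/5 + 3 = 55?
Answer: 10025573/246 ≈ 40754.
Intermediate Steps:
O = 260 (O = -15 + 5*55 = -15 + 275 = 260)
L(l, j) = -131*l + j/246
A = 66564 (A = (260 - 2)² = 258² = 66564)
(L(M(-3), -157) + A) - 26202 = ((-131*(-3) + (1/246)*(-157)) + 66564) - 26202 = ((393 - 157/246) + 66564) - 26202 = (96521/246 + 66564) - 26202 = 16471265/246 - 26202 = 10025573/246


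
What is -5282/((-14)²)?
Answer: -2641/98 ≈ -26.949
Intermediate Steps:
-5282/((-14)²) = -5282/196 = -5282*1/196 = -2641/98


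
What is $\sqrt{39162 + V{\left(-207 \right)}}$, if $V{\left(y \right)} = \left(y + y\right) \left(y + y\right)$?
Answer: $\sqrt{210558} \approx 458.87$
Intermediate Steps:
$V{\left(y \right)} = 4 y^{2}$ ($V{\left(y \right)} = 2 y 2 y = 4 y^{2}$)
$\sqrt{39162 + V{\left(-207 \right)}} = \sqrt{39162 + 4 \left(-207\right)^{2}} = \sqrt{39162 + 4 \cdot 42849} = \sqrt{39162 + 171396} = \sqrt{210558}$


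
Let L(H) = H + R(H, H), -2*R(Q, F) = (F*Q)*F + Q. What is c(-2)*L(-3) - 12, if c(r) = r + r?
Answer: -60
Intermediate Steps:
R(Q, F) = -Q/2 - Q*F²/2 (R(Q, F) = -((F*Q)*F + Q)/2 = -(Q*F² + Q)/2 = -(Q + Q*F²)/2 = -Q/2 - Q*F²/2)
c(r) = 2*r
L(H) = H - H*(1 + H²)/2
c(-2)*L(-3) - 12 = (2*(-2))*((½)*(-3)*(1 - 1*(-3)²)) - 12 = -2*(-3)*(1 - 1*9) - 12 = -2*(-3)*(1 - 9) - 12 = -2*(-3)*(-8) - 12 = -4*12 - 12 = -48 - 12 = -60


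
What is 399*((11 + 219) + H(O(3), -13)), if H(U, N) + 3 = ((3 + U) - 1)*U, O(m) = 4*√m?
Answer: 109725 + 3192*√3 ≈ 1.1525e+5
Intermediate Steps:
H(U, N) = -3 + U*(2 + U) (H(U, N) = -3 + ((3 + U) - 1)*U = -3 + (2 + U)*U = -3 + U*(2 + U))
399*((11 + 219) + H(O(3), -13)) = 399*((11 + 219) + (-3 + (4*√3)² + 2*(4*√3))) = 399*(230 + (-3 + 48 + 8*√3)) = 399*(230 + (45 + 8*√3)) = 399*(275 + 8*√3) = 109725 + 3192*√3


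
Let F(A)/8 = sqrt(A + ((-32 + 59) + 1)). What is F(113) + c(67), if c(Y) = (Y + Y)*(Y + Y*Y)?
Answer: 610504 + 8*sqrt(141) ≈ 6.1060e+5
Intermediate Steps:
F(A) = 8*sqrt(28 + A) (F(A) = 8*sqrt(A + ((-32 + 59) + 1)) = 8*sqrt(A + (27 + 1)) = 8*sqrt(A + 28) = 8*sqrt(28 + A))
c(Y) = 2*Y*(Y + Y**2) (c(Y) = (2*Y)*(Y + Y**2) = 2*Y*(Y + Y**2))
F(113) + c(67) = 8*sqrt(28 + 113) + 2*67**2*(1 + 67) = 8*sqrt(141) + 2*4489*68 = 8*sqrt(141) + 610504 = 610504 + 8*sqrt(141)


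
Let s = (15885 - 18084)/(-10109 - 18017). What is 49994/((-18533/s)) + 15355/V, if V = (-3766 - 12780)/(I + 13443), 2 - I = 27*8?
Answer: -7563276200681549/616053859162 ≈ -12277.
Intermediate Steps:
s = 2199/28126 (s = -2199/(-28126) = -2199*(-1/28126) = 2199/28126 ≈ 0.078184)
I = -214 (I = 2 - 27*8 = 2 - 1*216 = 2 - 216 = -214)
V = -16546/13229 (V = (-3766 - 12780)/(-214 + 13443) = -16546/13229 ≈ -1.2507)
49994/((-18533/s)) + 15355/V = 49994/((-18533/2199/28126)) + 15355/(-16546/13229) = 49994/((-18533*28126/2199)) + 15355*(-13229/16546) = 49994/(-521259158/2199) - 203131295/16546 = 49994*(-2199/521259158) - 203131295/16546 = -7852629/37232797 - 203131295/16546 = -7563276200681549/616053859162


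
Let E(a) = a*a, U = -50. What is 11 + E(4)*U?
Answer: -789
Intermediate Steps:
E(a) = a²
11 + E(4)*U = 11 + 4²*(-50) = 11 + 16*(-50) = 11 - 800 = -789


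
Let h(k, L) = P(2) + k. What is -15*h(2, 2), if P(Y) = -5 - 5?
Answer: 120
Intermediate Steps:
P(Y) = -10
h(k, L) = -10 + k
-15*h(2, 2) = -15*(-10 + 2) = -15*(-8) = 120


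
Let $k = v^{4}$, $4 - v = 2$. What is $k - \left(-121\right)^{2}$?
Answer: $-14625$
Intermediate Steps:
$v = 2$ ($v = 4 - 2 = 2$)
$k = 16$ ($k = 2^{4} = 16$)
$k - \left(-121\right)^{2} = 16 - \left(-121\right)^{2} = 16 - 14641 = -14625$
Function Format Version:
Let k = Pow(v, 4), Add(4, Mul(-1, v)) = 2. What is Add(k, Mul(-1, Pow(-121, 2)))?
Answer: -14625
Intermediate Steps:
v = 2 (v = Add(4, Mul(-1, 2)) = Add(4, -2) = 2)
k = 16 (k = Pow(2, 4) = 16)
Add(k, Mul(-1, Pow(-121, 2))) = Add(16, Mul(-1, Pow(-121, 2))) = Add(16, Mul(-1, 14641)) = Add(16, -14641) = -14625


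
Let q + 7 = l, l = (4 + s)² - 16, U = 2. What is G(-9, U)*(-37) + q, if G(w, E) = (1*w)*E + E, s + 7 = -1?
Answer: 585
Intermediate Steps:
s = -8 (s = -7 - 1 = -8)
G(w, E) = E + E*w (G(w, E) = w*E + E = E*w + E = E + E*w)
l = 0 (l = (4 - 8)² - 16 = (-4)² - 16 = 16 - 16 = 0)
q = -7 (q = -7 + 0 = -7)
G(-9, U)*(-37) + q = (2*(1 - 9))*(-37) - 7 = (2*(-8))*(-37) - 7 = -16*(-37) - 7 = 592 - 7 = 585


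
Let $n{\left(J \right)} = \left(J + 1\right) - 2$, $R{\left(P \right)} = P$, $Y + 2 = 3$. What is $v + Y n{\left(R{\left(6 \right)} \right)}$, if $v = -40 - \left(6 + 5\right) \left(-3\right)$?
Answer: $-2$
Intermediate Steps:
$Y = 1$ ($Y = -2 + 3 = 1$)
$v = -7$ ($v = -40 - 11 \left(-3\right) = -40 - -33 = -40 + 33 = -7$)
$n{\left(J \right)} = -1 + J$ ($n{\left(J \right)} = \left(1 + J\right) - 2 = -1 + J$)
$v + Y n{\left(R{\left(6 \right)} \right)} = -7 + 1 \left(-1 + 6\right) = -7 + 1 \cdot 5 = -7 + 5 = -2$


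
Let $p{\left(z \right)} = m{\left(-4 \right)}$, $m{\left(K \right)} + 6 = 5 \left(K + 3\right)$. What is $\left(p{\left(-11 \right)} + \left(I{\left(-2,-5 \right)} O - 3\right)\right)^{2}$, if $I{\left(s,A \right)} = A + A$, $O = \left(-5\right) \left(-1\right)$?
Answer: $4096$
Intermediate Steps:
$m{\left(K \right)} = 9 + 5 K$ ($m{\left(K \right)} = -6 + 5 \left(K + 3\right) = -6 + 5 \left(3 + K\right) = -6 + \left(15 + 5 K\right) = 9 + 5 K$)
$O = 5$
$p{\left(z \right)} = -11$ ($p{\left(z \right)} = 9 + 5 \left(-4\right) = 9 - 20 = -11$)
$I{\left(s,A \right)} = 2 A$
$\left(p{\left(-11 \right)} + \left(I{\left(-2,-5 \right)} O - 3\right)\right)^{2} = \left(-11 + \left(2 \left(-5\right) 5 - 3\right)\right)^{2} = \left(-11 - 53\right)^{2} = \left(-64\right)^{2} = 4096$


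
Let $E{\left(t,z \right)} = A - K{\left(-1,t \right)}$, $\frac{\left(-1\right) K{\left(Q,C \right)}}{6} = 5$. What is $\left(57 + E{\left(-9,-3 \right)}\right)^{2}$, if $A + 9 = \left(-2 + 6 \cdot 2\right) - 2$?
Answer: $7396$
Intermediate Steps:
$K{\left(Q,C \right)} = -30$ ($K{\left(Q,C \right)} = \left(-6\right) 5 = -30$)
$A = -1$ ($A = -9 + \left(\left(-2 + 6 \cdot 2\right) - 2\right) = -9 + \left(\left(-2 + 12\right) - 2\right) = -9 + \left(10 - 2\right) = -9 + 8 = -1$)
$E{\left(t,z \right)} = 29$ ($E{\left(t,z \right)} = -1 - -30 = -1 + 30 = 29$)
$\left(57 + E{\left(-9,-3 \right)}\right)^{2} = \left(57 + 29\right)^{2} = 86^{2} = 7396$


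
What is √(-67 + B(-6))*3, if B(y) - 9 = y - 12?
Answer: 6*I*√19 ≈ 26.153*I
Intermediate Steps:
B(y) = -3 + y (B(y) = 9 + (y - 12) = 9 + (-12 + y) = -3 + y)
√(-67 + B(-6))*3 = √(-67 + (-3 - 6))*3 = √(-67 - 9)*3 = √(-76)*3 = (2*I*√19)*3 = 6*I*√19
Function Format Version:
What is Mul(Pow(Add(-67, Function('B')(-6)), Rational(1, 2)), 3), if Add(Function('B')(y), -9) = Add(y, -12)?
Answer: Mul(6, I, Pow(19, Rational(1, 2))) ≈ Mul(26.153, I)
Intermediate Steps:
Function('B')(y) = Add(-3, y) (Function('B')(y) = Add(9, Add(y, -12)) = Add(9, Add(-12, y)) = Add(-3, y))
Mul(Pow(Add(-67, Function('B')(-6)), Rational(1, 2)), 3) = Mul(Pow(Add(-67, Add(-3, -6)), Rational(1, 2)), 3) = Mul(Pow(Add(-67, -9), Rational(1, 2)), 3) = Mul(Pow(-76, Rational(1, 2)), 3) = Mul(Mul(2, I, Pow(19, Rational(1, 2))), 3) = Mul(6, I, Pow(19, Rational(1, 2)))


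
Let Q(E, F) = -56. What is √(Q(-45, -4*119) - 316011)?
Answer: I*√316067 ≈ 562.2*I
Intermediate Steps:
√(Q(-45, -4*119) - 316011) = √(-56 - 316011) = √(-316067) = I*√316067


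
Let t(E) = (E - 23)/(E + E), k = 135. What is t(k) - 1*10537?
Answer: -1422439/135 ≈ -10537.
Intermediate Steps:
t(E) = (-23 + E)/(2*E) (t(E) = (-23 + E)/((2*E)) = (-23 + E)*(1/(2*E)) = (-23 + E)/(2*E))
t(k) - 1*10537 = (1/2)*(-23 + 135)/135 - 1*10537 = (1/2)*(1/135)*112 - 10537 = 56/135 - 10537 = -1422439/135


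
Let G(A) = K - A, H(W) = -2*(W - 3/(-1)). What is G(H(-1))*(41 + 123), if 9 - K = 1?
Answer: 1968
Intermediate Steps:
K = 8 (K = 9 - 1*1 = 9 - 1 = 8)
H(W) = -6 - 2*W (H(W) = -2*(W - 3*(-1)) = -2*(W + 3) = -2*(3 + W) = -6 - 2*W)
G(A) = 8 - A
G(H(-1))*(41 + 123) = (8 - (-6 - 2*(-1)))*(41 + 123) = (8 - (-6 + 2))*164 = (8 - 1*(-4))*164 = (8 + 4)*164 = 12*164 = 1968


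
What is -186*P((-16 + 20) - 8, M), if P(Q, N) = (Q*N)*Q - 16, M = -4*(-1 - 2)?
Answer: -32736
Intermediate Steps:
M = 12 (M = -4*(-3) = 12)
P(Q, N) = -16 + N*Q² (P(Q, N) = (N*Q)*Q - 16 = N*Q² - 16 = -16 + N*Q²)
-186*P((-16 + 20) - 8, M) = -186*(-16 + 12*((-16 + 20) - 8)²) = -186*(-16 + 12*(4 - 8)²) = -186*(-16 + 12*(-4)²) = -186*(-16 + 12*16) = -186*(-16 + 192) = -186*176 = -32736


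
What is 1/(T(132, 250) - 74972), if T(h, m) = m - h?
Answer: -1/74854 ≈ -1.3359e-5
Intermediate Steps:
1/(T(132, 250) - 74972) = 1/((250 - 1*132) - 74972) = 1/((250 - 132) - 74972) = 1/(118 - 74972) = 1/(-74854) = -1/74854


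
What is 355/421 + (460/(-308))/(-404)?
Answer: 11091755/13096468 ≈ 0.84693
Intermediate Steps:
355/421 + (460/(-308))/(-404) = 355*(1/421) + (460*(-1/308))*(-1/404) = 355/421 - 115/77*(-1/404) = 355/421 + 115/31108 = 11091755/13096468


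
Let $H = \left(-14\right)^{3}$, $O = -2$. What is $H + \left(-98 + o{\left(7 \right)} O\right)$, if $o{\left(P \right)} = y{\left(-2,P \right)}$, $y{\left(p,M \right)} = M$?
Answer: $-2856$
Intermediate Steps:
$o{\left(P \right)} = P$
$H = -2744$
$H + \left(-98 + o{\left(7 \right)} O\right) = -2744 + \left(-98 + 7 \left(-2\right)\right) = -2744 - 112 = -2856$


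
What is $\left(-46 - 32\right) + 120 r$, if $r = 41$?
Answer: $4842$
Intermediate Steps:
$\left(-46 - 32\right) + 120 r = \left(-46 - 32\right) + 120 \cdot 41 = -78 + 4920 = 4842$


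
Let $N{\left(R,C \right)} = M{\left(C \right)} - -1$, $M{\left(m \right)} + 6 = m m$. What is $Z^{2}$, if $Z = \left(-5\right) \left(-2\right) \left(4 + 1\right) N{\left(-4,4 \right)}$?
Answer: $302500$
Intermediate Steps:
$M{\left(m \right)} = -6 + m^{2}$ ($M{\left(m \right)} = -6 + m m = -6 + m^{2}$)
$N{\left(R,C \right)} = -5 + C^{2}$ ($N{\left(R,C \right)} = \left(-6 + C^{2}\right) - -1 = \left(-6 + C^{2}\right) + 1 = -5 + C^{2}$)
$Z = 550$ ($Z = \left(-5\right) \left(-2\right) \left(4 + 1\right) \left(-5 + 4^{2}\right) = 10 \cdot 5 \left(-5 + 16\right) = 10 \cdot 5 \cdot 11 = 10 \cdot 55 = 550$)
$Z^{2} = 550^{2} = 302500$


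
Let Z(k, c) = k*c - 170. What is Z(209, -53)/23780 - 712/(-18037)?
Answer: -185930779/428919860 ≈ -0.43349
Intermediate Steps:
Z(k, c) = -170 + c*k (Z(k, c) = c*k - 170 = -170 + c*k)
Z(209, -53)/23780 - 712/(-18037) = (-170 - 53*209)/23780 - 712/(-18037) = (-170 - 11077)*(1/23780) - 712*(-1/18037) = -11247*1/23780 + 712/18037 = -11247/23780 + 712/18037 = -185930779/428919860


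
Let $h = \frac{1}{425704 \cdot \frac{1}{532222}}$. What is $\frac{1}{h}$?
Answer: $\frac{212852}{266111} \approx 0.79986$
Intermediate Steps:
$h = \frac{266111}{212852}$ ($h = \frac{1}{425704 \cdot \frac{1}{532222}} = \frac{1}{\frac{212852}{266111}} = \frac{266111}{212852} \approx 1.2502$)
$\frac{1}{h} = \frac{1}{\frac{266111}{212852}} = \frac{212852}{266111}$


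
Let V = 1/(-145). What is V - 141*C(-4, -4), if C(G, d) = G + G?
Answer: 163559/145 ≈ 1128.0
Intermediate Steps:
C(G, d) = 2*G
V = -1/145 ≈ -0.0068966
V - 141*C(-4, -4) = -1/145 - 282*(-4) = -1/145 - 141*(-8) = -1/145 + 1128 = 163559/145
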